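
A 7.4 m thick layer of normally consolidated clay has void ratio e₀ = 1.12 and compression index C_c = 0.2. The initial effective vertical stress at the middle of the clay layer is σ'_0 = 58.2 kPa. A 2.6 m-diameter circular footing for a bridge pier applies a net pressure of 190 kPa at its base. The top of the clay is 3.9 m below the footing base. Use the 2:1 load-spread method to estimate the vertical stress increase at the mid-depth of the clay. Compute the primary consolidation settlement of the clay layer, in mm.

S_c ≈ 58.3 mm

Mid-depth of clay below the footing base: z = 3.9 + 7.4/2 = 7.6 m.
Stress increase at mid-clay by the 2:1 spreading method:
Δσ ≈ qD²/(D+z)² = 190×2.6²/(2.6+7.6)² = 12.345 kPa
Final effective stress: σ'_f = σ'_0 + Δσ = 58.2 + 12.345 = 70.545 kPa.
Normally consolidated clay, so the full stress increment lies on the virgin compression line:
S_c = C_c·H/(1+e₀)·log₁₀(σ'_f/σ'_0) = 0.2×7.4/(1+1.12)×log₁₀(70.545/58.2)
    = 0.69811 × 0.083543 = 0.05832 m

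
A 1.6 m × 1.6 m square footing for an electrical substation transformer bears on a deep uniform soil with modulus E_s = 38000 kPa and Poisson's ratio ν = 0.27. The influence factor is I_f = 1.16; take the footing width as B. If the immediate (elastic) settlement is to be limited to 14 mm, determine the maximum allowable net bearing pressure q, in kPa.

S_e = q·B·(1−ν²)/E_s · I_f  ⇒  q = S_e·E_s / (B·(1−ν²)·I_f).
q = 0.014 × 38000 / (1.6 × 0.9271 × 1.16) = 309.2 kPa

q ≈ 309 kPa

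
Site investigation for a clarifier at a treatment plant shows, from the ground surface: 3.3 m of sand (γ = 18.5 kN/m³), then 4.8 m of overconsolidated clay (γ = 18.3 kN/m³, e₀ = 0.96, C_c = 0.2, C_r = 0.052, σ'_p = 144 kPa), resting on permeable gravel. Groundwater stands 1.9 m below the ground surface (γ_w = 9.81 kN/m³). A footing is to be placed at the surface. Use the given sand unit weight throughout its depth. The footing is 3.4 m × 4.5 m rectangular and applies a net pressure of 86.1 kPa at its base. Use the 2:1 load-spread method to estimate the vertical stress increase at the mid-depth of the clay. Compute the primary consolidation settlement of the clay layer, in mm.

Mid-depth of clay below the ground surface: z = 3.3 + 4.8/2 = 5.7 m.
Total vertical stress at mid-clay: σ_v = 18.5×3.3 + 18.3×2.4 = 104.97 kPa.
Pore pressure: u = 9.81×(5.7 − 1.9) = 37.278 kPa.
Initial effective stress: σ'_0 = σ_v − u = 104.97 − 37.278 = 67.692 kPa.
Stress increase at mid-clay by the 2:1 spreading method:
Δσ = qBL/((B+z)(L+z)) = 86.1×3.4×4.5/((3.4+5.7)(4.5+5.7)) = 14.192 kPa
Final effective stress: σ'_f = 67.692 + 14.192 = 81.884 kPa.
σ'_f = 81.884 ≤ σ'_p = 144 kPa, so the clay remains overconsolidated and only the recompression index applies:
S_c = C_r·H/(1+e₀)·log₁₀(σ'_f/σ'_0) = 0.052×4.8/1.96×log₁₀(81.884/67.692)
    = 0.12735 × 0.082662 = 0.01053 m

S_c ≈ 10.5 mm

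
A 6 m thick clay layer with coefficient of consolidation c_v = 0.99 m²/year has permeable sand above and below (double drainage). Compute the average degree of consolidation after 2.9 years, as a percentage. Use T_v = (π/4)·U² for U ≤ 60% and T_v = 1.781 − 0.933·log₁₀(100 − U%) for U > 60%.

Drainage path length: H_d = H/2 = 3 m (double drainage).
T_v = c_v·t/H_d² = 0.99×2.9/3² = 0.319.
T_v = 0.319 corresponds to the U > 60% branch:
U = 1 − 10^((1.781 − T_v)/0.933)/100 = 0.631

U ≈ 63.1 %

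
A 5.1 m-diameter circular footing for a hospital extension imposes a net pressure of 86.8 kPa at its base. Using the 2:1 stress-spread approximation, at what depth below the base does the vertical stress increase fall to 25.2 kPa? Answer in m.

z ≈ 4.37 m

2:1 spreading — at depth z the loaded area has grown by z in each plan dimension:
qD²/(D+z)² = Δσ_z ⇒ z = D(√(q/Δσ_z) − 1) = 5.1×(√(86.8/25.2) − 1) = 4.365 m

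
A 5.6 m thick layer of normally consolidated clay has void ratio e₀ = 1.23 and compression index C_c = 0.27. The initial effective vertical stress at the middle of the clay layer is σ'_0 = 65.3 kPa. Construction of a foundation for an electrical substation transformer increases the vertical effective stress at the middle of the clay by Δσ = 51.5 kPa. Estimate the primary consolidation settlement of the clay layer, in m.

Final effective stress: σ'_f = σ'_0 + Δσ = 65.3 + 51.5 = 116.8 kPa.
Normally consolidated clay, so the full stress increment lies on the virgin compression line:
S_c = C_c·H/(1+e₀)·log₁₀(σ'_f/σ'_0) = 0.27×5.6/(1+1.23)×log₁₀(116.8/65.3)
    = 0.67803 × 0.25253 = 0.1712 m

S_c ≈ 0.171 m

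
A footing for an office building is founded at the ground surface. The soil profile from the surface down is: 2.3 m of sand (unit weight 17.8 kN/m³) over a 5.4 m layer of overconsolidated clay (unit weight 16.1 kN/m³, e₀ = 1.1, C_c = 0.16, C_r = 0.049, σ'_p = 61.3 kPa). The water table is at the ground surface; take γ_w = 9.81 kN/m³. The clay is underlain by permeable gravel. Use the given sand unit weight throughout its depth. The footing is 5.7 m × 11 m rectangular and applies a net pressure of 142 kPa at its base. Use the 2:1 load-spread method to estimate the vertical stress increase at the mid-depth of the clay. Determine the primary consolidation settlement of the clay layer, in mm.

Mid-depth of clay below the ground surface: z = 2.3 + 5.4/2 = 5 m.
Total vertical stress at mid-clay: σ_v = 17.8×2.3 + 16.1×2.7 = 84.41 kPa.
Pore pressure: u = 9.81×(5 − 0) = 49.05 kPa.
Initial effective stress: σ'_0 = σ_v − u = 84.41 − 49.05 = 35.36 kPa.
Stress increase at mid-clay by the 2:1 spreading method:
Δσ = qBL/((B+z)(L+z)) = 142×5.7×11/((5.7+5)(11+5)) = 52.006 kPa
Final effective stress: σ'_f = 35.36 + 52.006 = 87.366 kPa.
σ'_f = 87.366 > σ'_p = 61.3 kPa, so the stress path crosses the preconsolidation pressure — recompression up to σ'_p, then virgin compression beyond:
S_c = H/(1+e₀)·[C_r·log₁₀(σ'_p/σ'_0) + C_c·log₁₀(σ'_f/σ'_p)]
    = 5.4/2.1 × [0.049×log₁₀(61.3/35.36) + 0.16×log₁₀(87.366/61.3)]
    = 2.5714 × [0.011708 + 0.024621] = 0.09342 m

S_c ≈ 93.4 mm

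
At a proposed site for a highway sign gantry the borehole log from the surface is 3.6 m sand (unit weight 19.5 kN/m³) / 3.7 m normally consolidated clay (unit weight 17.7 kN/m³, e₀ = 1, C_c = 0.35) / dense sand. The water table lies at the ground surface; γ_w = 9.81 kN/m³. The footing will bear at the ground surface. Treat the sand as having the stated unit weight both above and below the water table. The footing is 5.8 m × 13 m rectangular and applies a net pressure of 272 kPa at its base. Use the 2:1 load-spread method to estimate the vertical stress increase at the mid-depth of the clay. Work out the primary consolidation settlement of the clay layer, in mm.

S_c ≈ 309 mm

Mid-depth of clay below the ground surface: z = 3.6 + 3.7/2 = 5.45 m.
Total vertical stress at mid-clay: σ_v = 19.5×3.6 + 17.7×1.85 = 102.94 kPa.
Pore pressure: u = 9.81×(5.45 − 0) = 53.465 kPa.
Initial effective stress: σ'_0 = σ_v − u = 102.94 − 53.465 = 49.475 kPa.
Stress increase at mid-clay by the 2:1 spreading method:
Δσ = qBL/((B+z)(L+z)) = 272×5.8×13/((5.8+5.45)(13+5.45)) = 98.808 kPa
Final effective stress: σ'_f = σ'_0 + Δσ = 49.475 + 98.808 = 148.28 kPa.
Normally consolidated clay, so the full stress increment lies on the virgin compression line:
S_c = C_c·H/(1+e₀)·log₁₀(σ'_f/σ'_0) = 0.35×3.7/(1+1)×log₁₀(148.28/49.475)
    = 0.6475 × 0.4767 = 0.3087 m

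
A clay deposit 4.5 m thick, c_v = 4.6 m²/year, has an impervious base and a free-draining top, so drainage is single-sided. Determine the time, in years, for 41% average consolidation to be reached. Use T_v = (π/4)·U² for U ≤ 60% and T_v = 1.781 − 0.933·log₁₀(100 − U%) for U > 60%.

t ≈ 0.581 years

Drainage path length: H_d = H = 4.5 m (single drainage).
U ≤ 60%: T_v = (π/4)·U² = (π/4)×0.41² = 0.13203.
t = T_v·H_d²/c_v = 0.13203×4.5²/4.6 = 0.5812 years.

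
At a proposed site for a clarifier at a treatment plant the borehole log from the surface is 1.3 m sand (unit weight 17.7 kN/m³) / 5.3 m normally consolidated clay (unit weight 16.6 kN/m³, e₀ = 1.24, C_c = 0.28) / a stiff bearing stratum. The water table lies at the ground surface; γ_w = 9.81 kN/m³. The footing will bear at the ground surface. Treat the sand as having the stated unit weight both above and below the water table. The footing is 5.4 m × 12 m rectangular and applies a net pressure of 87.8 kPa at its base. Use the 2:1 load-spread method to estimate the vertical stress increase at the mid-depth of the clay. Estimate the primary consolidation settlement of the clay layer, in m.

S_c ≈ 0.246 m

Mid-depth of clay below the ground surface: z = 1.3 + 5.3/2 = 3.95 m.
Total vertical stress at mid-clay: σ_v = 17.7×1.3 + 16.6×2.65 = 67 kPa.
Pore pressure: u = 9.81×(3.95 − 0) = 38.75 kPa.
Initial effective stress: σ'_0 = σ_v − u = 67 − 38.75 = 28.25 kPa.
Stress increase at mid-clay by the 2:1 spreading method:
Δσ = qBL/((B+z)(L+z)) = 87.8×5.4×12/((5.4+3.95)(12+3.95)) = 38.15 kPa
Final effective stress: σ'_f = σ'_0 + Δσ = 28.25 + 38.15 = 66.4 kPa.
Normally consolidated clay, so the full stress increment lies on the virgin compression line:
S_c = C_c·H/(1+e₀)·log₁₀(σ'_f/σ'_0) = 0.28×5.3/(1+1.24)×log₁₀(66.4/28.25)
    = 0.6625 × 0.37115 = 0.2459 m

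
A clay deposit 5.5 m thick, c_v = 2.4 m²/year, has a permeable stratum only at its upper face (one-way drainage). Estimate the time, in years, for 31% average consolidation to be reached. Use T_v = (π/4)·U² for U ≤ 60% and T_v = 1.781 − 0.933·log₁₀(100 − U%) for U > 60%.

Drainage path length: H_d = H = 5.5 m (single drainage).
U ≤ 60%: T_v = (π/4)·U² = (π/4)×0.31² = 0.075477.
t = T_v·H_d²/c_v = 0.075477×5.5²/2.4 = 0.9513 years.

t ≈ 0.951 years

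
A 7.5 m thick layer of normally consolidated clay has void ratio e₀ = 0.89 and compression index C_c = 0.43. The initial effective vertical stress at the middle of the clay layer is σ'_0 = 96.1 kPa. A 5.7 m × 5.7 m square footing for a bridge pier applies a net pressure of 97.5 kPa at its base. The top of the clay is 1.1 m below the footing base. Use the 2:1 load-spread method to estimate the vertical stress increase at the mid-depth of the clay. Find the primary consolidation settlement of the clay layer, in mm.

Mid-depth of clay below the footing base: z = 1.1 + 7.5/2 = 4.85 m.
Stress increase at mid-clay by the 2:1 spreading method:
Δσ = qBL/((B+z)(L+z)) = 97.5×5.7×5.7/((5.7+4.85)(5.7+4.85)) = 28.461 kPa
Final effective stress: σ'_f = σ'_0 + Δσ = 96.1 + 28.461 = 124.56 kPa.
Normally consolidated clay, so the full stress increment lies on the virgin compression line:
S_c = C_c·H/(1+e₀)·log₁₀(σ'_f/σ'_0) = 0.43×7.5/(1+0.89)×log₁₀(124.56/96.1)
    = 1.7063 × 0.11266 = 0.1922 m

S_c ≈ 192 mm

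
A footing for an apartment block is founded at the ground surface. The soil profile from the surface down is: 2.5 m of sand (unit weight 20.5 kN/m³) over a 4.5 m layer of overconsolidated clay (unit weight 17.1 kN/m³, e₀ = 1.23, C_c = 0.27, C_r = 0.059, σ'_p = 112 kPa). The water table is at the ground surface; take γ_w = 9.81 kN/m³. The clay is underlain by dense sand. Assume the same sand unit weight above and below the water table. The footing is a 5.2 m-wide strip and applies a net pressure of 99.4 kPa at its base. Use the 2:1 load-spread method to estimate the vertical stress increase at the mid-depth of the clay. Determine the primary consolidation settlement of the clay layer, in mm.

Mid-depth of clay below the ground surface: z = 2.5 + 4.5/2 = 4.75 m.
Total vertical stress at mid-clay: σ_v = 20.5×2.5 + 17.1×2.25 = 89.725 kPa.
Pore pressure: u = 9.81×(4.75 − 0) = 46.598 kPa.
Initial effective stress: σ'_0 = σ_v − u = 89.725 − 46.598 = 43.127 kPa.
Stress increase at mid-clay by the 2:1 spreading method:
Δσ = qB/(B+z) = 99.4×5.2/(5.2+4.75) = 51.948 kPa
Final effective stress: σ'_f = 43.127 + 51.948 = 95.075 kPa.
σ'_f = 95.075 ≤ σ'_p = 112 kPa, so the clay remains overconsolidated and only the recompression index applies:
S_c = C_r·H/(1+e₀)·log₁₀(σ'_f/σ'_0) = 0.059×4.5/2.23×log₁₀(95.075/43.127)
    = 0.11906 × 0.34332 = 0.04087 m

S_c ≈ 40.9 mm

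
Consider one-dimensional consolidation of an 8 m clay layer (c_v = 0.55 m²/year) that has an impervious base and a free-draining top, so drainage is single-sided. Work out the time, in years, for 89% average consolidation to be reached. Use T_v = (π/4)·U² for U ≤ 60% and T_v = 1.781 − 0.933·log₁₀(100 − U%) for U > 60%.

t ≈ 94.2 years

Drainage path length: H_d = H = 8 m (single drainage).
U > 60%: T_v = 1.781 − 0.933·log₁₀(100 − 89) = 0.80938.
t = T_v·H_d²/c_v = 0.80938×8²/0.55 = 94.18 years.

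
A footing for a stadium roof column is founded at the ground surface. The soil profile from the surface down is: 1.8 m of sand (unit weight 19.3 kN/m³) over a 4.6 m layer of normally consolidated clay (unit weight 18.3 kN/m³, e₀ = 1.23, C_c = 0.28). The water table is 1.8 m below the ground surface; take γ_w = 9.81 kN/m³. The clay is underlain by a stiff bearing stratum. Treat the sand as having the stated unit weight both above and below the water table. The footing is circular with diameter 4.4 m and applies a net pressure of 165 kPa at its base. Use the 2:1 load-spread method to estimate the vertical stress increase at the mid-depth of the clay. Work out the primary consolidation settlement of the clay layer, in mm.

S_c ≈ 149 mm

Mid-depth of clay below the ground surface: z = 1.8 + 4.6/2 = 4.1 m.
Total vertical stress at mid-clay: σ_v = 19.3×1.8 + 18.3×2.3 = 76.83 kPa.
Pore pressure: u = 9.81×(4.1 − 1.8) = 22.563 kPa.
Initial effective stress: σ'_0 = σ_v − u = 76.83 − 22.563 = 54.267 kPa.
Stress increase at mid-clay by the 2:1 spreading method:
Δσ ≈ qD²/(D+z)² = 165×4.4²/(4.4+4.1)² = 44.213 kPa
Final effective stress: σ'_f = σ'_0 + Δσ = 54.267 + 44.213 = 98.48 kPa.
Normally consolidated clay, so the full stress increment lies on the virgin compression line:
S_c = C_c·H/(1+e₀)·log₁₀(σ'_f/σ'_0) = 0.28×4.6/(1+1.23)×log₁₀(98.48/54.267)
    = 0.57758 × 0.25881 = 0.1495 m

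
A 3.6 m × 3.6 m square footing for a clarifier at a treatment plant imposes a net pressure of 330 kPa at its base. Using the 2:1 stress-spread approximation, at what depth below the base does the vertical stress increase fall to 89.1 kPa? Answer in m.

z ≈ 3.33 m

2:1 spreading — at depth z the loaded area has grown by z in each plan dimension:
qB²/(B+z)² = Δσ_z ⇒ z = B(√(q/Δσ_z) − 1) = 3.6×(√(330/89.1) − 1) = 3.328 m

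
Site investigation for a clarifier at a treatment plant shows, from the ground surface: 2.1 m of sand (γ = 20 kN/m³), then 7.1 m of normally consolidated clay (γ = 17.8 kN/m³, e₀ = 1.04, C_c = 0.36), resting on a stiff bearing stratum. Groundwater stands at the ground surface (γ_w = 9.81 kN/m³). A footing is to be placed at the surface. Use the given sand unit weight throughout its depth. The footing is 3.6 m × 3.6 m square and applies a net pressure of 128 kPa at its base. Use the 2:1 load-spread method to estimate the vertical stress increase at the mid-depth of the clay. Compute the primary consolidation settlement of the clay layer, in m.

S_c ≈ 0.179 m

Mid-depth of clay below the ground surface: z = 2.1 + 7.1/2 = 5.65 m.
Total vertical stress at mid-clay: σ_v = 20×2.1 + 17.8×3.55 = 105.19 kPa.
Pore pressure: u = 9.81×(5.65 − 0) = 55.427 kPa.
Initial effective stress: σ'_0 = σ_v − u = 105.19 − 55.427 = 49.763 kPa.
Stress increase at mid-clay by the 2:1 spreading method:
Δσ = qBL/((B+z)(L+z)) = 128×3.6×3.6/((3.6+5.65)(3.6+5.65)) = 19.388 kPa
Final effective stress: σ'_f = σ'_0 + Δσ = 49.763 + 19.388 = 69.151 kPa.
Normally consolidated clay, so the full stress increment lies on the virgin compression line:
S_c = C_c·H/(1+e₀)·log₁₀(σ'_f/σ'_0) = 0.36×7.1/(1+1.04)×log₁₀(69.151/49.763)
    = 1.2529 × 0.14289 = 0.179 m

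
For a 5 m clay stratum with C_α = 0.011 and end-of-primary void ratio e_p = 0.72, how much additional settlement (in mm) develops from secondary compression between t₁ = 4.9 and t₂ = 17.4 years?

S_s ≈ 17.6 mm

Secondary compression: S_s = C_α·H/(1+e_p)·log₁₀(t₂/t₁)
S_s = 0.011×5/(1+0.72)×log₁₀(17.4/4.9)
    = 0.03198 × 0.5504 = 0.0176 m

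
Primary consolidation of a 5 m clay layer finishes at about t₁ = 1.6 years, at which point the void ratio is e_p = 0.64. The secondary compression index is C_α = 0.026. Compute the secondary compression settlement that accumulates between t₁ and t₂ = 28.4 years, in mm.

S_s ≈ 99 mm

Secondary compression: S_s = C_α·H/(1+e_p)·log₁₀(t₂/t₁)
S_s = 0.026×5/(1+0.64)×log₁₀(28.4/1.6)
    = 0.07927 × 1.249 = 0.09902 m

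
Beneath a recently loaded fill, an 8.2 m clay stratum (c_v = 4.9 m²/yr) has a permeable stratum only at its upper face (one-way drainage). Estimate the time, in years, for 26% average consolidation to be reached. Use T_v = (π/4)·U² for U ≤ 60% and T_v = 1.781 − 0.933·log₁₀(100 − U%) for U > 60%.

t ≈ 0.729 years

Drainage path length: H_d = H = 8.2 m (single drainage).
U ≤ 60%: T_v = (π/4)·U² = (π/4)×0.26² = 0.053093.
t = T_v·H_d²/c_v = 0.053093×8.2²/4.9 = 0.7286 years.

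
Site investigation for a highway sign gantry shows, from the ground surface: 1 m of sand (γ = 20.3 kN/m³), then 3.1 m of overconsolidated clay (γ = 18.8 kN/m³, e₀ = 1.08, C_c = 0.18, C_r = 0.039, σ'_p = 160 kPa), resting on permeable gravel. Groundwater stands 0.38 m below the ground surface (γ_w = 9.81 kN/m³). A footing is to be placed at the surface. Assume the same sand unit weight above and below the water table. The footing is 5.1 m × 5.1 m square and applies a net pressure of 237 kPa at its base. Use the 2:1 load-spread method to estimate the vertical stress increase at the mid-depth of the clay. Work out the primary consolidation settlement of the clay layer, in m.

Mid-depth of clay below the ground surface: z = 1 + 3.1/2 = 2.55 m.
Total vertical stress at mid-clay: σ_v = 20.3×1 + 18.8×1.55 = 49.44 kPa.
Pore pressure: u = 9.81×(2.55 − 0.38) = 21.288 kPa.
Initial effective stress: σ'_0 = σ_v − u = 49.44 − 21.288 = 28.152 kPa.
Stress increase at mid-clay by the 2:1 spreading method:
Δσ = qBL/((B+z)(L+z)) = 237×5.1×5.1/((5.1+2.55)(5.1+2.55)) = 105.33 kPa
Final effective stress: σ'_f = 28.152 + 105.33 = 133.48 kPa.
σ'_f = 133.48 ≤ σ'_p = 160 kPa, so the clay remains overconsolidated and only the recompression index applies:
S_c = C_r·H/(1+e₀)·log₁₀(σ'_f/σ'_0) = 0.039×3.1/2.08×log₁₀(133.48/28.152)
    = 0.058126 × 0.67591 = 0.03929 m

S_c ≈ 0.0393 m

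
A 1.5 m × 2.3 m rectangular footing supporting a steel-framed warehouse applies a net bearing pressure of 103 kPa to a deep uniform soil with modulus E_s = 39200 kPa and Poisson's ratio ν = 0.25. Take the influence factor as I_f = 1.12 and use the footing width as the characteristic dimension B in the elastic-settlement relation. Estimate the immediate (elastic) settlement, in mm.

Immediate (elastic) settlement: S_e = q·B·(1−ν²)/E_s · I_f.
S_e = 103 × 1.5 × (1 − 0.25²) / 39200 × 1.12
    = 103 × 1.5 × 0.9375 / 39200 × 1.12
    = 0.004138 m = 4.138 mm

S_e ≈ 4.14 mm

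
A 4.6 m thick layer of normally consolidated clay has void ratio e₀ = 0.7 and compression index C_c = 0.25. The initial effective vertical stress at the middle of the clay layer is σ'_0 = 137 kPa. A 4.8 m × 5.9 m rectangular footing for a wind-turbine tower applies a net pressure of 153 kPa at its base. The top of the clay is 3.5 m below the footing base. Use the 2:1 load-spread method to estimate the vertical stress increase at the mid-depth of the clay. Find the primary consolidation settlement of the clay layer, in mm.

Mid-depth of clay below the footing base: z = 3.5 + 4.6/2 = 5.8 m.
Stress increase at mid-clay by the 2:1 spreading method:
Δσ = qBL/((B+z)(L+z)) = 153×4.8×5.9/((4.8+5.8)(5.9+5.8)) = 34.938 kPa
Final effective stress: σ'_f = σ'_0 + Δσ = 137 + 34.938 = 171.94 kPa.
Normally consolidated clay, so the full stress increment lies on the virgin compression line:
S_c = C_c·H/(1+e₀)·log₁₀(σ'_f/σ'_0) = 0.25×4.6/(1+0.7)×log₁₀(171.94/137)
    = 0.67647 × 0.098656 = 0.06674 m

S_c ≈ 66.7 mm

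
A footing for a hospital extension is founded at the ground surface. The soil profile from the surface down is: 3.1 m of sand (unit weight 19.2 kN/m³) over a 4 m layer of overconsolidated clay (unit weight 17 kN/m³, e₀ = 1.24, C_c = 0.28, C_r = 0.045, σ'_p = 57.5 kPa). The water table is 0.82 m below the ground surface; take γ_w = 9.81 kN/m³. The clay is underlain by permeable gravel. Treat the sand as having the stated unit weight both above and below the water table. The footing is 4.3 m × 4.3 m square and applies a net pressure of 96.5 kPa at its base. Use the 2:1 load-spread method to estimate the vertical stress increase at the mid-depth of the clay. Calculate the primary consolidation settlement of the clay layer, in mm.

S_c ≈ 51.8 mm

Mid-depth of clay below the ground surface: z = 3.1 + 4/2 = 5.1 m.
Total vertical stress at mid-clay: σ_v = 19.2×3.1 + 17×2 = 93.52 kPa.
Pore pressure: u = 9.81×(5.1 − 0.82) = 41.987 kPa.
Initial effective stress: σ'_0 = σ_v − u = 93.52 − 41.987 = 51.533 kPa.
Stress increase at mid-clay by the 2:1 spreading method:
Δσ = qBL/((B+z)(L+z)) = 96.5×4.3×4.3/((4.3+5.1)(4.3+5.1)) = 20.193 kPa
Final effective stress: σ'_f = 51.533 + 20.193 = 71.726 kPa.
σ'_f = 71.726 > σ'_p = 57.5 kPa, so the stress path crosses the preconsolidation pressure — recompression up to σ'_p, then virgin compression beyond:
S_c = H/(1+e₀)·[C_r·log₁₀(σ'_p/σ'_0) + C_c·log₁₀(σ'_f/σ'_p)]
    = 4/2.24 × [0.045×log₁₀(57.5/51.533) + 0.28×log₁₀(71.726/57.5)]
    = 1.7857 × [0.0021412 + 0.026882] = 0.05183 m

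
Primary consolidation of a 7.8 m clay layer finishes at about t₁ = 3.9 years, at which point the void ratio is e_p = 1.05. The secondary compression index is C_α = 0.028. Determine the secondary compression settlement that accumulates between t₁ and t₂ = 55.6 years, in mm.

S_s ≈ 123 mm

Secondary compression: S_s = C_α·H/(1+e_p)·log₁₀(t₂/t₁)
S_s = 0.028×7.8/(1+1.05)×log₁₀(55.6/3.9)
    = 0.1065 × 1.154 = 0.1229 m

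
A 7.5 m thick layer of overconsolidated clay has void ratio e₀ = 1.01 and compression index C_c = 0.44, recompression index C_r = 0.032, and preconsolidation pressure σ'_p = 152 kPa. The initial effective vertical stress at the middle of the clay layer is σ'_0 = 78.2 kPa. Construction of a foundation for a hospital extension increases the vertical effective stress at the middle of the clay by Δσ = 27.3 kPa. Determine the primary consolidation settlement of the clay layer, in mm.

Final effective stress: σ'_f = 78.2 + 27.3 = 105.5 kPa.
σ'_f = 105.5 ≤ σ'_p = 152 kPa, so the clay remains overconsolidated and only the recompression index applies:
S_c = C_r·H/(1+e₀)·log₁₀(σ'_f/σ'_0) = 0.032×7.5/2.01×log₁₀(105.5/78.2)
    = 0.1194 × 0.13005 = 0.01553 m

S_c ≈ 15.5 mm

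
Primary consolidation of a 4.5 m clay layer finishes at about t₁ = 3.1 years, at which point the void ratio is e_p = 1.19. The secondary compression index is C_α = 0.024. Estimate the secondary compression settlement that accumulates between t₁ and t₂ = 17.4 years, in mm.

Secondary compression: S_s = C_α·H/(1+e_p)·log₁₀(t₂/t₁)
S_s = 0.024×4.5/(1+1.19)×log₁₀(17.4/3.1)
    = 0.04932 × 0.7492 = 0.03695 m

S_s ≈ 36.9 mm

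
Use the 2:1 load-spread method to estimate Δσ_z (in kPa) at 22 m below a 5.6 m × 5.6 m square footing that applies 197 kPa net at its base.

By the 2:1 method the load spreads at 1 horizontal : 2 vertical, so at depth z the loaded area has grown by z in each plan dimension:
Δσ = qBL/((B+z)(L+z)) = 197×5.6×5.6/((5.6+22)(5.6+22)) = 8.1101 kPa

Δσ_z ≈ 8.11 kPa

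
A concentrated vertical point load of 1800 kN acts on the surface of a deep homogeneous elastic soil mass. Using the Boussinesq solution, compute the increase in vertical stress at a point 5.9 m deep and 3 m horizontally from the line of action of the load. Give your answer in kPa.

Boussinesq vertical stress below a point load on an elastic half-space:
Δσ_z = 3P/(2πz²) · [1 + (r/z)²]^(−5/2)
r/z = 3/5.9 = 0.50847; [1+(r/z)²]^(−5/2) = 0.56276.
Δσ_z = 3×1800/(2π×5.9²) × 0.56276 = 24.689 × 0.56276 = 13.89 kPa

Δσ_z ≈ 13.9 kPa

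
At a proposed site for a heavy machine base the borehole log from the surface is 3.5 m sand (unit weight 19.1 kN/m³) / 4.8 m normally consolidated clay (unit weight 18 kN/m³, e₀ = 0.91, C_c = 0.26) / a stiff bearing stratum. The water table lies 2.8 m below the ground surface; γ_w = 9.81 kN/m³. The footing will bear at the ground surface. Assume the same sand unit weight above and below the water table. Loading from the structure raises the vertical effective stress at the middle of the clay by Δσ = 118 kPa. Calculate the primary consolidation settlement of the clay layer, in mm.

S_c ≈ 258 mm

Mid-depth of clay below the ground surface: z = 3.5 + 4.8/2 = 5.9 m.
Total vertical stress at mid-clay: σ_v = 19.1×3.5 + 18×2.4 = 110.05 kPa.
Pore pressure: u = 9.81×(5.9 − 2.8) = 30.411 kPa.
Initial effective stress: σ'_0 = σ_v − u = 110.05 − 30.411 = 79.639 kPa.
Final effective stress: σ'_f = σ'_0 + Δσ = 79.639 + 118 = 197.64 kPa.
Normally consolidated clay, so the full stress increment lies on the virgin compression line:
S_c = C_c·H/(1+e₀)·log₁₀(σ'_f/σ'_0) = 0.26×4.8/(1+0.91)×log₁₀(197.64/79.639)
    = 0.6534 × 0.39475 = 0.2579 m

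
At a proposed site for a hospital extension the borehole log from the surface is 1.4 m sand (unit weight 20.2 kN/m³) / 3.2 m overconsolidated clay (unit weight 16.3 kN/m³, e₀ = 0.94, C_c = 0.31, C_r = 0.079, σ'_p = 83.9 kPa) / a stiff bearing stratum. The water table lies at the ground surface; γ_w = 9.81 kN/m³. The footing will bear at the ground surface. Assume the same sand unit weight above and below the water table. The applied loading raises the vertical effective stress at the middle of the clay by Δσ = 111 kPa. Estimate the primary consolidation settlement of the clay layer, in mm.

S_c ≈ 176 mm

Mid-depth of clay below the ground surface: z = 1.4 + 3.2/2 = 3 m.
Total vertical stress at mid-clay: σ_v = 20.2×1.4 + 16.3×1.6 = 54.36 kPa.
Pore pressure: u = 9.81×(3 − 0) = 29.43 kPa.
Initial effective stress: σ'_0 = σ_v − u = 54.36 − 29.43 = 24.93 kPa.
Final effective stress: σ'_f = 24.93 + 111 = 135.93 kPa.
σ'_f = 135.93 > σ'_p = 83.9 kPa, so the stress path crosses the preconsolidation pressure — recompression up to σ'_p, then virgin compression beyond:
S_c = H/(1+e₀)·[C_r·log₁₀(σ'_p/σ'_0) + C_c·log₁₀(σ'_f/σ'_p)]
    = 3.2/1.94 × [0.079×log₁₀(83.9/24.93) + 0.31×log₁₀(135.93/83.9)]
    = 1.6495 × [0.041636 + 0.064962] = 0.1758 m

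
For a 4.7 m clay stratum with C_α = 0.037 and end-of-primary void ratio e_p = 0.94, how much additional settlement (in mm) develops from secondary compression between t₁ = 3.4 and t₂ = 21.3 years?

S_s ≈ 71.4 mm

Secondary compression: S_s = C_α·H/(1+e_p)·log₁₀(t₂/t₁)
S_s = 0.037×4.7/(1+0.94)×log₁₀(21.3/3.4)
    = 0.08964 × 0.7969 = 0.07143 m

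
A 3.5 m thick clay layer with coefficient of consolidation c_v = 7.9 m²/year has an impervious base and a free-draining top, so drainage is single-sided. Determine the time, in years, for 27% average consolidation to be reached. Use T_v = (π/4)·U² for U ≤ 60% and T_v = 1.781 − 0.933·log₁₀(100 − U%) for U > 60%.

t ≈ 0.0888 years

Drainage path length: H_d = H = 3.5 m (single drainage).
U ≤ 60%: T_v = (π/4)·U² = (π/4)×0.27² = 0.057256.
t = T_v·H_d²/c_v = 0.057256×3.5²/7.9 = 0.08878 years.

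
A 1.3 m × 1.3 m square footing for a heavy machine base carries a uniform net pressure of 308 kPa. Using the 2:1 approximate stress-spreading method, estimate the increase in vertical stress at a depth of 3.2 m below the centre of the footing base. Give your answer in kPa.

By the 2:1 method the load spreads at 1 horizontal : 2 vertical, so at depth z the loaded area has grown by z in each plan dimension:
Δσ = qBL/((B+z)(L+z)) = 308×1.3×1.3/((1.3+3.2)(1.3+3.2)) = 25.705 kPa

Δσ_z ≈ 25.7 kPa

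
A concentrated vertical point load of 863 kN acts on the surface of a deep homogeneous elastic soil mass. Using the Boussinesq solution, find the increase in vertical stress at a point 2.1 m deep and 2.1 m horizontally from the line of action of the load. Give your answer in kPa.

Δσ_z ≈ 16.5 kPa

Boussinesq vertical stress below a point load on an elastic half-space:
Δσ_z = 3P/(2πz²) · [1 + (r/z)²]^(−5/2)
r/z = 2.1/2.1 = 1; [1+(r/z)²]^(−5/2) = 0.17678.
Δσ_z = 3×863/(2π×2.1²) × 0.17678 = 93.436 × 0.17678 = 16.52 kPa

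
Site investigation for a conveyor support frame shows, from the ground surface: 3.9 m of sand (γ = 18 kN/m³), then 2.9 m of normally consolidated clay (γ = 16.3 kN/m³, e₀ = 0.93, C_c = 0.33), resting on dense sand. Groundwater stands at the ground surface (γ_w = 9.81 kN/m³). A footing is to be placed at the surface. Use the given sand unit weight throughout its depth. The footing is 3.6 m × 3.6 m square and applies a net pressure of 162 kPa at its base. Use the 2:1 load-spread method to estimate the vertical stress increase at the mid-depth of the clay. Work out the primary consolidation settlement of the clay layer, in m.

Mid-depth of clay below the ground surface: z = 3.9 + 2.9/2 = 5.35 m.
Total vertical stress at mid-clay: σ_v = 18×3.9 + 16.3×1.45 = 93.835 kPa.
Pore pressure: u = 9.81×(5.35 − 0) = 52.483 kPa.
Initial effective stress: σ'_0 = σ_v − u = 93.835 − 52.483 = 41.352 kPa.
Stress increase at mid-clay by the 2:1 spreading method:
Δσ = qBL/((B+z)(L+z)) = 162×3.6×3.6/((3.6+5.35)(3.6+5.35)) = 26.21 kPa
Final effective stress: σ'_f = σ'_0 + Δσ = 41.352 + 26.21 = 67.562 kPa.
Normally consolidated clay, so the full stress increment lies on the virgin compression line:
S_c = C_c·H/(1+e₀)·log₁₀(σ'_f/σ'_0) = 0.33×2.9/(1+0.93)×log₁₀(67.562/41.352)
    = 0.49585 × 0.21321 = 0.1057 m

S_c ≈ 0.106 m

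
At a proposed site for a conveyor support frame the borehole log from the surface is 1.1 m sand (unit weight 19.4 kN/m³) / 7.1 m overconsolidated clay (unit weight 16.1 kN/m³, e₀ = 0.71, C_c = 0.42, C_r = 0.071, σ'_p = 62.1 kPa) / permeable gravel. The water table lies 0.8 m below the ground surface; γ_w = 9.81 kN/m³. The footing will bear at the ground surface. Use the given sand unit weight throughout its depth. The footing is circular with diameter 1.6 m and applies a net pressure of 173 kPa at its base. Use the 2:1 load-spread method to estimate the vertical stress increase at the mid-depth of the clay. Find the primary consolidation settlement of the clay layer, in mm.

S_c ≈ 31.4 mm

Mid-depth of clay below the ground surface: z = 1.1 + 7.1/2 = 4.65 m.
Total vertical stress at mid-clay: σ_v = 19.4×1.1 + 16.1×3.55 = 78.495 kPa.
Pore pressure: u = 9.81×(4.65 − 0.8) = 37.769 kPa.
Initial effective stress: σ'_0 = σ_v − u = 78.495 − 37.769 = 40.726 kPa.
Stress increase at mid-clay by the 2:1 spreading method:
Δσ ≈ qD²/(D+z)² = 173×1.6²/(1.6+4.65)² = 11.338 kPa
Final effective stress: σ'_f = 40.726 + 11.338 = 52.064 kPa.
σ'_f = 52.064 ≤ σ'_p = 62.1 kPa, so the clay remains overconsolidated and only the recompression index applies:
S_c = C_r·H/(1+e₀)·log₁₀(σ'_f/σ'_0) = 0.071×7.1/1.71×log₁₀(52.064/40.726)
    = 0.29479 × 0.10667 = 0.03145 m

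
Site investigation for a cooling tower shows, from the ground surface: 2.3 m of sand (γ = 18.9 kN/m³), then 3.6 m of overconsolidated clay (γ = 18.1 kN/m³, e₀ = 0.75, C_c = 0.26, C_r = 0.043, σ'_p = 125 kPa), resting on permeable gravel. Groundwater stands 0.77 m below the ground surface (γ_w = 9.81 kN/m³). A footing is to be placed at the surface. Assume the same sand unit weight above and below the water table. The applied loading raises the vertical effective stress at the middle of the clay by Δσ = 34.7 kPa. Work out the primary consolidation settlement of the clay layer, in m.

Mid-depth of clay below the ground surface: z = 2.3 + 3.6/2 = 4.1 m.
Total vertical stress at mid-clay: σ_v = 18.9×2.3 + 18.1×1.8 = 76.05 kPa.
Pore pressure: u = 9.81×(4.1 − 0.77) = 32.667 kPa.
Initial effective stress: σ'_0 = σ_v − u = 76.05 − 32.667 = 43.383 kPa.
Final effective stress: σ'_f = 43.383 + 34.7 = 78.083 kPa.
σ'_f = 78.083 ≤ σ'_p = 125 kPa, so the clay remains overconsolidated and only the recompression index applies:
S_c = C_r·H/(1+e₀)·log₁₀(σ'_f/σ'_0) = 0.043×3.6/1.75×log₁₀(78.083/43.383)
    = 0.088455 × 0.25524 = 0.02258 m

S_c ≈ 0.0226 m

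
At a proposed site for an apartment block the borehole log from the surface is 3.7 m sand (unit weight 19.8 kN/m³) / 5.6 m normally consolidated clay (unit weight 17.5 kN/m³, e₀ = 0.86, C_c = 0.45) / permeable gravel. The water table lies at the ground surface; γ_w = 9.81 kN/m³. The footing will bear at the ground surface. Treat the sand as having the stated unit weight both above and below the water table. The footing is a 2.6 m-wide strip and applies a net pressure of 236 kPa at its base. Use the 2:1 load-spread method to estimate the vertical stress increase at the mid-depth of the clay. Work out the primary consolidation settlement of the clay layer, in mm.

S_c ≈ 451 mm

Mid-depth of clay below the ground surface: z = 3.7 + 5.6/2 = 6.5 m.
Total vertical stress at mid-clay: σ_v = 19.8×3.7 + 17.5×2.8 = 122.26 kPa.
Pore pressure: u = 9.81×(6.5 − 0) = 63.765 kPa.
Initial effective stress: σ'_0 = σ_v − u = 122.26 − 63.765 = 58.495 kPa.
Stress increase at mid-clay by the 2:1 spreading method:
Δσ = qB/(B+z) = 236×2.6/(2.6+6.5) = 67.429 kPa
Final effective stress: σ'_f = σ'_0 + Δσ = 58.495 + 67.429 = 125.92 kPa.
Normally consolidated clay, so the full stress increment lies on the virgin compression line:
S_c = C_c·H/(1+e₀)·log₁₀(σ'_f/σ'_0) = 0.45×5.6/(1+0.86)×log₁₀(125.92/58.495)
    = 1.3548 × 0.33298 = 0.4511 m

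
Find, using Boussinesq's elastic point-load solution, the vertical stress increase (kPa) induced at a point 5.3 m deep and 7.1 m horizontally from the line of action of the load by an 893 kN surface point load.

Δσ_z ≈ 1.16 kPa

Boussinesq vertical stress below a point load on an elastic half-space:
Δσ_z = 3P/(2πz²) · [1 + (r/z)²]^(−5/2)
r/z = 7.1/5.3 = 1.3396; [1+(r/z)²]^(−5/2) = 0.076596.
Δσ_z = 3×893/(2π×5.3²) × 0.076596 = 15.179 × 0.076596 = 1.163 kPa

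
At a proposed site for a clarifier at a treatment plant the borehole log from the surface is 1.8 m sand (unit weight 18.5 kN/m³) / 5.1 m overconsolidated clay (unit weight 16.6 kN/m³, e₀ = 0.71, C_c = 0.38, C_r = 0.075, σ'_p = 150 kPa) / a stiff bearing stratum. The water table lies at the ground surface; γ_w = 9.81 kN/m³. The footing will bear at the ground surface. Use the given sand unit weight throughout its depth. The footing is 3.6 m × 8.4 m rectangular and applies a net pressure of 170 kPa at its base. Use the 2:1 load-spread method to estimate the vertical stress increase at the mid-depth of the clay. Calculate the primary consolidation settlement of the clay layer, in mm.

S_c ≈ 90.5 mm

Mid-depth of clay below the ground surface: z = 1.8 + 5.1/2 = 4.35 m.
Total vertical stress at mid-clay: σ_v = 18.5×1.8 + 16.6×2.55 = 75.63 kPa.
Pore pressure: u = 9.81×(4.35 − 0) = 42.673 kPa.
Initial effective stress: σ'_0 = σ_v − u = 75.63 − 42.673 = 32.957 kPa.
Stress increase at mid-clay by the 2:1 spreading method:
Δσ = qBL/((B+z)(L+z)) = 170×3.6×8.4/((3.6+4.35)(8.4+4.35)) = 50.717 kPa
Final effective stress: σ'_f = 32.957 + 50.717 = 83.674 kPa.
σ'_f = 83.674 ≤ σ'_p = 150 kPa, so the clay remains overconsolidated and only the recompression index applies:
S_c = C_r·H/(1+e₀)·log₁₀(σ'_f/σ'_0) = 0.075×5.1/1.71×log₁₀(83.674/32.957)
    = 0.22369 × 0.40464 = 0.09051 m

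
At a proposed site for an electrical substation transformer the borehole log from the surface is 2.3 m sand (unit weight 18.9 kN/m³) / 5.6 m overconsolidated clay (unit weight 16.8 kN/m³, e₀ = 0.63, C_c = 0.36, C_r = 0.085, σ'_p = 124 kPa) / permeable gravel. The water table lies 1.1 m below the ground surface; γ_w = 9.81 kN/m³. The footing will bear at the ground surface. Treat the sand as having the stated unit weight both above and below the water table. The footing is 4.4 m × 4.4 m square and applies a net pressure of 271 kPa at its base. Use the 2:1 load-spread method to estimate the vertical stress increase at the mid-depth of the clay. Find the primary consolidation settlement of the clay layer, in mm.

S_c ≈ 96.1 mm

Mid-depth of clay below the ground surface: z = 2.3 + 5.6/2 = 5.1 m.
Total vertical stress at mid-clay: σ_v = 18.9×2.3 + 16.8×2.8 = 90.51 kPa.
Pore pressure: u = 9.81×(5.1 − 1.1) = 39.24 kPa.
Initial effective stress: σ'_0 = σ_v − u = 90.51 − 39.24 = 51.27 kPa.
Stress increase at mid-clay by the 2:1 spreading method:
Δσ = qBL/((B+z)(L+z)) = 271×4.4×4.4/((4.4+5.1)(4.4+5.1)) = 58.134 kPa
Final effective stress: σ'_f = 51.27 + 58.134 = 109.4 kPa.
σ'_f = 109.4 ≤ σ'_p = 124 kPa, so the clay remains overconsolidated and only the recompression index applies:
S_c = C_r·H/(1+e₀)·log₁₀(σ'_f/σ'_0) = 0.085×5.6/1.63×log₁₀(109.4/51.27)
    = 0.29203 × 0.32915 = 0.09612 m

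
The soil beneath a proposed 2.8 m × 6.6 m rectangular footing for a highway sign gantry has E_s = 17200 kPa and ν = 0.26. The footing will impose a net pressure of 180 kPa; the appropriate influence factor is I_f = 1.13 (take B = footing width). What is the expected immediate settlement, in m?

Immediate (elastic) settlement: S_e = q·B·(1−ν²)/E_s · I_f.
S_e = 180 × 2.8 × (1 − 0.26²) / 17200 × 1.13
    = 180 × 2.8 × 0.9324 / 17200 × 1.13
    = 0.03087 m

S_e ≈ 0.0309 m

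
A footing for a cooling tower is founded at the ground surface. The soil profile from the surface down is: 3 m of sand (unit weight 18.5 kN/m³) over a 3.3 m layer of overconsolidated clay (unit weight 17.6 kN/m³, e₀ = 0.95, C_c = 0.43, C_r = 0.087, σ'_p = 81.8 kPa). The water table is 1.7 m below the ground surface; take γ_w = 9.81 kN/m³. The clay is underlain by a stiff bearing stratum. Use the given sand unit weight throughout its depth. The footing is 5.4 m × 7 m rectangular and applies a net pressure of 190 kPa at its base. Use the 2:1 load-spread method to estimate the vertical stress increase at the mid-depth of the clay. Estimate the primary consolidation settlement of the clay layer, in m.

Mid-depth of clay below the ground surface: z = 3 + 3.3/2 = 4.65 m.
Total vertical stress at mid-clay: σ_v = 18.5×3 + 17.6×1.65 = 84.54 kPa.
Pore pressure: u = 9.81×(4.65 − 1.7) = 28.94 kPa.
Initial effective stress: σ'_0 = σ_v − u = 84.54 − 28.94 = 55.6 kPa.
Stress increase at mid-clay by the 2:1 spreading method:
Δσ = qBL/((B+z)(L+z)) = 190×5.4×7/((5.4+4.65)(7+4.65)) = 61.341 kPa
Final effective stress: σ'_f = 55.6 + 61.341 = 116.94 kPa.
σ'_f = 116.94 > σ'_p = 81.8 kPa, so the stress path crosses the preconsolidation pressure — recompression up to σ'_p, then virgin compression beyond:
S_c = H/(1+e₀)·[C_r·log₁₀(σ'_p/σ'_0) + C_c·log₁₀(σ'_f/σ'_p)]
    = 3.3/1.95 × [0.087×log₁₀(81.8/55.6) + 0.43×log₁₀(116.94/81.8)]
    = 1.6923 × [0.014588 + 0.06674] = 0.1376 m

S_c ≈ 0.138 m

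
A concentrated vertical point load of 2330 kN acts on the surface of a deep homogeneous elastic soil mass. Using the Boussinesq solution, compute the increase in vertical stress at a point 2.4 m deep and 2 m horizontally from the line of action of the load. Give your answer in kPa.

Boussinesq vertical stress below a point load on an elastic half-space:
Δσ_z = 3P/(2πz²) · [1 + (r/z)²]^(−5/2)
r/z = 2/2.4 = 0.83333; [1+(r/z)²]^(−5/2) = 0.26757.
Δσ_z = 3×2330/(2π×2.4²) × 0.26757 = 193.14 × 0.26757 = 51.68 kPa

Δσ_z ≈ 51.7 kPa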